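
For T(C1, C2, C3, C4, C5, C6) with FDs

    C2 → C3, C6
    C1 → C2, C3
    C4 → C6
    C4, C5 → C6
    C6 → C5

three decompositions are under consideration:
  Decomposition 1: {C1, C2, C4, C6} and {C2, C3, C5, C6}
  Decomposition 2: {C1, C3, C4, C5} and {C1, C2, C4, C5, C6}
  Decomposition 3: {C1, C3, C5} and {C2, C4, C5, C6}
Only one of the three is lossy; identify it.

Decomposition 3

Decomposition 1: common = {C2, C6}, closure = {C2, C3, C5, C6} → lossless.
Decomposition 2: common = {C1, C4, C5}, closure = {C1, C2, C3, C4, C5, C6} → lossless.
Decomposition 3: common = {C5}, closure = {C5} → lossy.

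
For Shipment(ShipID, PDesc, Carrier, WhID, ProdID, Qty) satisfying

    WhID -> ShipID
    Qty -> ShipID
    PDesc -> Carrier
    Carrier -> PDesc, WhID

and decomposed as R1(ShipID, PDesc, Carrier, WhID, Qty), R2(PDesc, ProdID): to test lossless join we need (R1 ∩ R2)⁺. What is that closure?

R1 ∩ R2 = {PDesc}.
PDesc → Carrier applies, adding Carrier
Carrier → PDesc, WhID applies, adding WhID
WhID → ShipID applies, adding ShipID
Closure: {ShipID, PDesc, Carrier, WhID}.

ShipID, PDesc, Carrier, WhID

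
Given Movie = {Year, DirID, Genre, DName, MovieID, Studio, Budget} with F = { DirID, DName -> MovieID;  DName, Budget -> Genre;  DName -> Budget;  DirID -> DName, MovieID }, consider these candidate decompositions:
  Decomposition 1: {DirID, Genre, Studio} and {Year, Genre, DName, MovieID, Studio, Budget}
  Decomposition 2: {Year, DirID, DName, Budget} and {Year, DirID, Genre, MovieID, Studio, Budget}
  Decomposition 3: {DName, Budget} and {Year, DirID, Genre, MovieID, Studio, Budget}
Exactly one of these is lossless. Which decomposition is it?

Decomposition 1: common = {Genre, Studio}, closure = {Genre, Studio} → lossy.
Decomposition 2: common = {Year, DirID, Budget}, closure = {Year, DirID, Genre, DName, MovieID, Budget} → lossless.
Decomposition 3: common = {Budget}, closure = {Budget} → lossy.

Decomposition 2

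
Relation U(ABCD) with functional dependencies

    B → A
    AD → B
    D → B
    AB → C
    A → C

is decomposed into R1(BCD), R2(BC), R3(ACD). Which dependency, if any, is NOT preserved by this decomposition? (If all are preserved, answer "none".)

B → A

Check B → A: no single fragment contains all of {AB}, and the restricted closure of {B} across the fragments never reaches {A}.
AD → B is preserved.
D → B is preserved.
AB → C is preserved.
A → C is preserved.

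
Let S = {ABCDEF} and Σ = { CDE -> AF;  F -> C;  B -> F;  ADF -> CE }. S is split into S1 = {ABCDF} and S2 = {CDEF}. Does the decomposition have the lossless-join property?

Common attributes: S1 ∩ S2 = {CDF}.
No dependency enlarges {CDF}, so (CDF)⁺ = {CDF}.
The closure contains neither all of S1 = {ABCDF} nor all of S2 = {CDEF}, so the common attributes are not a superkey of either fragment. The join is lossy.

No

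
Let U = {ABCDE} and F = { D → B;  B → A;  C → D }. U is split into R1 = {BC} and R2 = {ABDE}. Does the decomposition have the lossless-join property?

No

Common attributes: R1 ∩ R2 = {B}.
Closure of {B}: B → A applies, adding A. So (B)⁺ = {AB}.
The closure contains neither all of R1 = {BC} nor all of R2 = {ABDE}, so the common attributes are not a superkey of either fragment. The join is lossy.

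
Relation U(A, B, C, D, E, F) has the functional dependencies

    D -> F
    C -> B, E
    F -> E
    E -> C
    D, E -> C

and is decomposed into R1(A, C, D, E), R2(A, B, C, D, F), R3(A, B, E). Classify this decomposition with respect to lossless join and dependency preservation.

Lossless test (chase): Rows 1 and 2 agree on D; apply D→F and equate their F entries. Rows 1 and 2 agree on C; apply C→B, E and equate their B, E entries. Rows 1 and 3 agree on E; apply E→C and equate their C entries. Row 1 is now all distinguished symbols — the join is lossless.
Dependency preservation: C → B, E; F → E are not contained in any single fragment, but the restricted closure of each left-hand side across the fragments still reaches the right-hand side; the remaining FDs each lie inside some fragment. All dependencies are preserved.

lossless and dependency-preserving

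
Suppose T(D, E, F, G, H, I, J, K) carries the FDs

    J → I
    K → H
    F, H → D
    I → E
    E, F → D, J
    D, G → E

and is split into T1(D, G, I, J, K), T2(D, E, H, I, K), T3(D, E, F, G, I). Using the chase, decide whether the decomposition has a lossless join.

Chase test. Columns are D, E, F, G, H, I, J, K; row i has aⱼ where attribute j ∈ Ti, else bᵢⱼ.
Initial tableau (one row per fragment):
  row 1: a1 b12 b13 a4 b15 a6 a7 a8
  row 2: a1 a2 b23 b24 a5 a6 b27 a8
  row 3: a1 a2 a3 a4 b35 a6 b37 b38
Rows 1 and 2 agree on K; apply K→H and equate their H entries.
Rows 1 and 2 agree on I; apply I→E and equate their E entries.
No row becomes fully distinguished — the join is lossy.

No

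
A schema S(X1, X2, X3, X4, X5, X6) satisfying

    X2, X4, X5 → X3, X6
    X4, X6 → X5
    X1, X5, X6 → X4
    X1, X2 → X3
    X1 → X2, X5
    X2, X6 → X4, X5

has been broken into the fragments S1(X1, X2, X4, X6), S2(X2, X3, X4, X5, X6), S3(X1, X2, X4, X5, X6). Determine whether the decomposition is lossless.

Chase test. Columns are X1, X2, X3, X4, X5, X6; row i has aⱼ where attribute j ∈ Si, else bᵢⱼ.
Initial tableau (one row per fragment):
  row 1: a1 a2 b13 a4 b15 a6
  row 2: b21 a2 a3 a4 a5 a6
  row 3: a1 a2 b33 a4 a5 a6
Rows 2 and 3 agree on X2, X4, X5; apply X2, X4, X5→X3, X6 and equate their X3, X6 entries.
Rows 1 and 2 agree on X4, X6; apply X4, X6→X5 and equate their X5 entries.
Rows 1 and 3 agree on X1, X2; apply X1, X2→X3 and equate their X3 entries.
Row 1 is now all distinguished symbols — the join is lossless.

Yes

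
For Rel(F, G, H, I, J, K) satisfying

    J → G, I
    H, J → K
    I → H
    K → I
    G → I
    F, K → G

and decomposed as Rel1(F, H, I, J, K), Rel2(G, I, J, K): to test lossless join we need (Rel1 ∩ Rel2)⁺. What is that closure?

Rel1 ∩ Rel2 = {I, J, K}.
J → G, I applies, adding G
I → H applies, adding H
Closure: {G, H, I, J, K}.

G, H, I, J, K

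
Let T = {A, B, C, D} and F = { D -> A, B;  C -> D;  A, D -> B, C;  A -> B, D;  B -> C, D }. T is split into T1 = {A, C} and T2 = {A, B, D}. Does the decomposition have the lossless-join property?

Yes

Common attributes: T1 ∩ T2 = {A}.
Closure of {A}: A → B, D applies, adding B, D; B → C, D applies, adding C. So (A)⁺ = {A, B, C, D}.
This closure contains every attribute of T1, so T1 ∩ T2 → T1. The join is lossless.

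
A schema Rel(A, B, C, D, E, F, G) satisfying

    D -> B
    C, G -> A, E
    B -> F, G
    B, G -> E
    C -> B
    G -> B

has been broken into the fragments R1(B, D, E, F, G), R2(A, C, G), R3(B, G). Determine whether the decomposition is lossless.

Chase test. Columns are A, B, C, D, E, F, G; row i has aⱼ where attribute j ∈ Ri, else bᵢⱼ.
Initial tableau (one row per fragment):
  row 1: b11 a2 b13 a4 a5 a6 a7
  row 2: a1 b22 a3 b24 b25 b26 a7
  row 3: b31 a2 b33 b34 b35 b36 a7
Rows 1 and 3 agree on B; apply B→F, G and equate their F, G entries.
Rows 1 and 3 agree on B, G; apply B, G→E and equate their E entries.
Rows 1 and 2 agree on G; apply G→B and equate their B entries.
Rows 1 and 2 agree on B; apply B→F, G and equate their F, G entries.
Rows 1 and 2 agree on B, G; apply B, G→E and equate their E entries.
No row becomes fully distinguished — the join is lossy.

No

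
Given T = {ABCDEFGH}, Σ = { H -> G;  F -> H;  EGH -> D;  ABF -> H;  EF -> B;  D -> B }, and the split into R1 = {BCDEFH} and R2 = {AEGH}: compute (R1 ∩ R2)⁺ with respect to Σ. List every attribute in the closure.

R1 ∩ R2 = {EH}.
H → G applies, adding G
EGH → D applies, adding D
D → B applies, adding B
Closure: {BDEGH}.

BDEGH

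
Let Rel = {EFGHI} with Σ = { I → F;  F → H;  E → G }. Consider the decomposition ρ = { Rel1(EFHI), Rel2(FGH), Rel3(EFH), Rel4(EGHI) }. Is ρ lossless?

Yes

Chase test. Columns are EFGHI; row i has aⱼ where attribute j ∈ Reli, else bᵢⱼ.
Initial tableau (one row per fragment):
  row 1: a1 a2 b13 a4 a5
  row 2: b21 a2 a3 a4 b25
  row 3: a1 a2 b33 a4 b35
  row 4: a1 b42 a3 a4 a5
Rows 1 and 4 agree on I; apply I→F and equate their F entries.
Rows 1 and 3 agree on E; apply E→G and equate their G entries.
Rows 1 and 4 agree on E; apply E→G and equate their G entries.
Row 1 is now all distinguished symbols — the join is lossless.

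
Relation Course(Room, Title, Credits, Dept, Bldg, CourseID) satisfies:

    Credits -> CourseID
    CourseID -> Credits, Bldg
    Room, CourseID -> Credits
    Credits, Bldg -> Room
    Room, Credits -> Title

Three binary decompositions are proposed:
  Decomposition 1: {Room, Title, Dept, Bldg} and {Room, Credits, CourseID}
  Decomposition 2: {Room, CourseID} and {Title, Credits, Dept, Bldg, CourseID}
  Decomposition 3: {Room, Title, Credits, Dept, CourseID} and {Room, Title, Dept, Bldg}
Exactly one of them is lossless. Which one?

Decomposition 1: common = {Room}, closure = {Room} → lossy.
Decomposition 2: common = {CourseID}, closure = {Room, Title, Credits, Bldg, CourseID} → lossless.
Decomposition 3: common = {Room, Title, Dept}, closure = {Room, Title, Dept} → lossy.

Decomposition 2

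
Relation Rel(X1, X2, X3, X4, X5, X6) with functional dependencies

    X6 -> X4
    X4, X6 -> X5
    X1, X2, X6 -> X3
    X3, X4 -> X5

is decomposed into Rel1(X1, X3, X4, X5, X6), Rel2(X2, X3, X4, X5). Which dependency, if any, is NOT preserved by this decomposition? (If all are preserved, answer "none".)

X1, X2, X6 -> X3

Check X1, X2, X6 → X3: no single fragment contains all of {X1, X2, X3, X6}, and the restricted closure of {X1, X2, X6} across the fragments never reaches {X3}.
X6 → X4 is preserved.
X4, X6 → X5 is preserved.
X3, X4 → X5 is preserved.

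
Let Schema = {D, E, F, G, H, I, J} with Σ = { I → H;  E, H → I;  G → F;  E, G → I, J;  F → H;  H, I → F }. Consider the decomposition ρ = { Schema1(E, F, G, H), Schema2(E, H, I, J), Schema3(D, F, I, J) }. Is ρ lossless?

No

Chase test. Columns are D, E, F, G, H, I, J; row i has aⱼ where attribute j ∈ Schemai, else bᵢⱼ.
Initial tableau (one row per fragment):
  row 1: b11 a2 a3 a4 a5 b16 b17
  row 2: b21 a2 b23 b24 a5 a6 a7
  row 3: a1 b32 a3 b34 b35 a6 a7
Rows 2 and 3 agree on I; apply I→H and equate their H entries.
Rows 1 and 2 agree on E, H; apply E, H→I and equate their I entries.
Rows 1 and 2 agree on H, I; apply H, I→F and equate their F entries.
No row becomes fully distinguished — the join is lossy.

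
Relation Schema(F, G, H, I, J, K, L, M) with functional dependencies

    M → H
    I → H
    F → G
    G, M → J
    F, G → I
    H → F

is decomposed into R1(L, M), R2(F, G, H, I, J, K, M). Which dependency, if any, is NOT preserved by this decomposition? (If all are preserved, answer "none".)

M → H lies within R2.
I → H lies within R2.
F → G lies within R2.
G, M → J lies within R2.
F, G → I lies within R2.
H → F lies within R2.
Every dependency is enforceable on the fragments, so the decomposition is dependency-preserving.

none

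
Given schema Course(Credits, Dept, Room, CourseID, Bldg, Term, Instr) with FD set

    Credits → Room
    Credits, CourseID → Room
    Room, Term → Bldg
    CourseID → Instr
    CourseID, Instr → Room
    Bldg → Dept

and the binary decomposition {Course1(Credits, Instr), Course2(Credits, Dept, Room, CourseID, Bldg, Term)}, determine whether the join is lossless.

No

Common attributes: Course1 ∩ Course2 = {Credits}.
Closure of {Credits}: Credits → Room applies, adding Room. So (Credits)⁺ = {Credits, Room}.
The closure contains neither all of Course1 = {Credits, Instr} nor all of Course2 = {Credits, Dept, Room, CourseID, Bldg, Term}, so the common attributes are not a superkey of either fragment. The join is lossy.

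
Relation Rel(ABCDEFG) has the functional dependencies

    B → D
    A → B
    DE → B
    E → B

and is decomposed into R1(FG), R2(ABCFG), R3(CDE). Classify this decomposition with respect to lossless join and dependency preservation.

lossy and not dependency-preserving

Lossless test (chase): applying each FD to every pair of rows produces no changes in the tableau, so no row becomes fully distinguished — the join is lossy.
Dependency preservation: the restricted closure of {B} across the fragments never reaches {D}, so B → D cannot be enforced without a join — not preserved.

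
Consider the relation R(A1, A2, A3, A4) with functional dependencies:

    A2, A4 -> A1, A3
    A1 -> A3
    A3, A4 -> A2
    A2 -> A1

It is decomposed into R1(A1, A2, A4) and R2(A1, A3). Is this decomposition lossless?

Common attributes: R1 ∩ R2 = {A1}.
Closure of {A1}: A1 → A3 applies, adding A3. So (A1)⁺ = {A1, A3}.
This closure contains every attribute of R2, so R1 ∩ R2 → R2. The join is lossless.

Yes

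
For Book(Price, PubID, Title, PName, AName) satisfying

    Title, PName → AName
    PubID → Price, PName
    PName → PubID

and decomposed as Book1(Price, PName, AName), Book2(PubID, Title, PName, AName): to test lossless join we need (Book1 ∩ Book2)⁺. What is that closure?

Price, PubID, PName, AName

Book1 ∩ Book2 = {PName, AName}.
PName → PubID applies, adding PubID
PubID → Price, PName applies, adding Price
Closure: {Price, PubID, PName, AName}.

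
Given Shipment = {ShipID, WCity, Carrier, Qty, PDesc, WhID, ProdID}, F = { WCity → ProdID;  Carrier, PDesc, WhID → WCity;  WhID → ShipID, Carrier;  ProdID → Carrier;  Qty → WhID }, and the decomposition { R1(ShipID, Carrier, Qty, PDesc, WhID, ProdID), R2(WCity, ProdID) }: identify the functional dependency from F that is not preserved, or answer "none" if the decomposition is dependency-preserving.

Check Carrier, PDesc, WhID → WCity: no single fragment contains all of {WCity, Carrier, PDesc, WhID}, and the restricted closure of {Carrier, PDesc, WhID} across the fragments never reaches {WCity}.
WCity → ProdID is preserved.
WhID → ShipID, Carrier is preserved.
ProdID → Carrier is preserved.
Qty → WhID is preserved.

Carrier, PDesc, WhID → WCity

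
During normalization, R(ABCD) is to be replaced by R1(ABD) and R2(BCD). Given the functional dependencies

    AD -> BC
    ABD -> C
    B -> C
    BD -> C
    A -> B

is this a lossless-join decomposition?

Yes

Common attributes: R1 ∩ R2 = {BD}.
Closure of {BD}: B → C applies, adding C. So (BD)⁺ = {BCD}.
This closure contains every attribute of R2, so R1 ∩ R2 → R2. The join is lossless.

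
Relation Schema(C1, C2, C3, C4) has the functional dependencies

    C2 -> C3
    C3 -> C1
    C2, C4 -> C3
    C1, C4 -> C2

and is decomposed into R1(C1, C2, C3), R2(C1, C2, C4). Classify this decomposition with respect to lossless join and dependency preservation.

lossless and dependency-preserving

Lossless test: (C1, C2)⁺ = {C1, C2, C3}, which contains all of one fragment — lossless.
Dependency preservation: C2, C4 → C3 is not contained in any single fragment, but the restricted closure of its left-hand side across the fragments still reaches the right-hand side; the remaining FDs each lie inside some fragment. All dependencies are preserved.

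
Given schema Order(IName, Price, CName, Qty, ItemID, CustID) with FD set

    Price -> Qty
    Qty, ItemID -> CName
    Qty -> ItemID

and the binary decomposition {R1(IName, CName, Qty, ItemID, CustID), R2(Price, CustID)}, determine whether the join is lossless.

Common attributes: R1 ∩ R2 = {CustID}.
No dependency enlarges {CustID}, so (CustID)⁺ = {CustID}.
The closure contains neither all of R1 = {IName, CName, Qty, ItemID, CustID} nor all of R2 = {Price, CustID}, so the common attributes are not a superkey of either fragment. The join is lossy.

No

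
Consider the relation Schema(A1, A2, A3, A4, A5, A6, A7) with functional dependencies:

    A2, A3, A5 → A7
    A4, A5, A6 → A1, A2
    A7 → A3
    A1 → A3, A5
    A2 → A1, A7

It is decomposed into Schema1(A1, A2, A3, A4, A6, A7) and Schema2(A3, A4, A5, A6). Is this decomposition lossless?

Common attributes: Schema1 ∩ Schema2 = {A3, A4, A6}.
No dependency enlarges {A3, A4, A6}, so (A3, A4, A6)⁺ = {A3, A4, A6}.
The closure contains neither all of Schema1 = {A1, A2, A3, A4, A6, A7} nor all of Schema2 = {A3, A4, A5, A6}, so the common attributes are not a superkey of either fragment. The join is lossy.

No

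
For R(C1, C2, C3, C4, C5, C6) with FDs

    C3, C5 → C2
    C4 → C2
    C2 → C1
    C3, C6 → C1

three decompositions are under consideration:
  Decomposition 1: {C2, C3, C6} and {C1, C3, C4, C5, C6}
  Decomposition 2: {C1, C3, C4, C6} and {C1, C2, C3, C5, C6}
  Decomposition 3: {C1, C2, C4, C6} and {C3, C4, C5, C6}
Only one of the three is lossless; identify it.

Decomposition 1: common = {C3, C6}, closure = {C1, C3, C6} → lossy.
Decomposition 2: common = {C1, C3, C6}, closure = {C1, C3, C6} → lossy.
Decomposition 3: common = {C4, C6}, closure = {C1, C2, C4, C6} → lossless.

Decomposition 3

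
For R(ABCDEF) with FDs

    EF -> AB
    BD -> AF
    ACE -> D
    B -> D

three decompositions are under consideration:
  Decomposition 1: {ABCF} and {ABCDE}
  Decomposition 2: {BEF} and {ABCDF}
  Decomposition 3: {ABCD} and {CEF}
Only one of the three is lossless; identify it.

Decomposition 1

Decomposition 1: common = {ABC}, closure = {ABCDF} → lossless.
Decomposition 2: common = {BF}, closure = {ABDF} → lossy.
Decomposition 3: common = {C}, closure = {C} → lossy.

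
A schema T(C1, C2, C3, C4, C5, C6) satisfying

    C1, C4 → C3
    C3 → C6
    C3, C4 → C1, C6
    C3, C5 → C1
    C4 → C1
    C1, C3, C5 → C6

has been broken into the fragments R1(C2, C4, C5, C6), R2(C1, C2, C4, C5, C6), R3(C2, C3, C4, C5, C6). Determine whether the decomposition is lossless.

Yes

Chase test. Columns are C1, C2, C3, C4, C5, C6; row i has aⱼ where attribute j ∈ Ri, else bᵢⱼ.
Initial tableau (one row per fragment):
  row 1: b11 a2 b13 a4 a5 a6
  row 2: a1 a2 b23 a4 a5 a6
  row 3: b31 a2 a3 a4 a5 a6
Rows 1 and 2 agree on C4; apply C4→C1 and equate their C1 entries.
Rows 1 and 3 agree on C4; apply C4→C1 and equate their C1 entries.
Rows 1 and 2 agree on C1, C4; apply C1, C4→C3 and equate their C3 entries.
Rows 1 and 3 agree on C1, C4; apply C1, C4→C3 and equate their C3 entries.
Row 1 is now all distinguished symbols — the join is lossless.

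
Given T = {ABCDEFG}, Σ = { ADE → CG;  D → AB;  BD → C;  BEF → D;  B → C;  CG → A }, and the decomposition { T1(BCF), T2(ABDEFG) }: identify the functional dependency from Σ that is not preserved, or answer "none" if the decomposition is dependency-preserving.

Check CG → A: no single fragment contains all of {ACG}, and the restricted closure of {CG} across the fragments never reaches {A}.
ADE → CG is preserved.
D → AB is preserved.
BD → C is preserved.
BEF → D is preserved.
B → C is preserved.

CG → A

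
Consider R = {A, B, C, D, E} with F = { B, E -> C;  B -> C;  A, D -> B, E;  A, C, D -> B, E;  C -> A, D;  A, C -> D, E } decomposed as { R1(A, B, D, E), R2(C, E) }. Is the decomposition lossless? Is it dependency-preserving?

lossy and not dependency-preserving

Lossless test: (E)⁺ = {E}, which is a superkey of neither fragment — lossy.
Dependency preservation: the restricted closure of {B, E} across the fragments never reaches {C}, so B, E → C cannot be enforced without a join — not preserved.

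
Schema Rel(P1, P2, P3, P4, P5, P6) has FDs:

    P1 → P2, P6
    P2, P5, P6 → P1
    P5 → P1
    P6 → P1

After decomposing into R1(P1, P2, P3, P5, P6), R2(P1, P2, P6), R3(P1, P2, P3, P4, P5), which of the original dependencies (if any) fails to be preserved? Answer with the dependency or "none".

P1 → P2, P6 lies within R1.
P2, P5, P6 → P1 lies within R1.
P5 → P1 lies within R1.
P6 → P1 lies within R1.
Every dependency is enforceable on the fragments, so the decomposition is dependency-preserving.

none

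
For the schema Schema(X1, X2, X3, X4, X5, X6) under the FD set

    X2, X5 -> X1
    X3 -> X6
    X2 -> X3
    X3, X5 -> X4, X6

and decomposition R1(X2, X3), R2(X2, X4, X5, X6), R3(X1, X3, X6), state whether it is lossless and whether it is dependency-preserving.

lossy and not dependency-preserving

Lossless test (chase): Rows 1 and 3 agree on X3; apply X3→X6 and equate their X6 entries. Rows 1 and 2 agree on X2; apply X2→X3 and equate their X3 entries. No row becomes fully distinguished — the join is lossy.
Dependency preservation: the restricted closure of {X2, X5} across the fragments never reaches {X1}, so X2, X5 → X1 cannot be enforced without a join — not preserved.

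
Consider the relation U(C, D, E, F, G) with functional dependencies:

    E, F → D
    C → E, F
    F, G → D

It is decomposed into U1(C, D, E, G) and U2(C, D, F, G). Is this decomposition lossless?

Yes

Common attributes: U1 ∩ U2 = {C, D, G}.
Closure of {C, D, G}: C → E, F applies, adding E, F. So (C, D, G)⁺ = {C, D, E, F, G}.
This closure contains every attribute of U1, so U1 ∩ U2 → U1. The join is lossless.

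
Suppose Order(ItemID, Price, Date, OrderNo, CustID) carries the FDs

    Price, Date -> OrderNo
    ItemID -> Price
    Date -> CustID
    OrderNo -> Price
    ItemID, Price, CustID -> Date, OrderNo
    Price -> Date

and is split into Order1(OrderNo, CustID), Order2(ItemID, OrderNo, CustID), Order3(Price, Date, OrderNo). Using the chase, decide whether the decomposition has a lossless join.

Chase test. Columns are ItemID, Price, Date, OrderNo, CustID; row i has aⱼ where attribute j ∈ Orderi, else bᵢⱼ.
Initial tableau (one row per fragment):
  row 1: b11 b12 b13 a4 a5
  row 2: a1 b22 b23 a4 a5
  row 3: b31 a2 a3 a4 b35
Rows 1 and 2 agree on OrderNo; apply OrderNo→Price and equate their Price entries.
Rows 1 and 3 agree on OrderNo; apply OrderNo→Price and equate their Price entries.
Rows 1 and 2 agree on Price; apply Price→Date and equate their Date entries.
Rows 1 and 3 agree on Price; apply Price→Date and equate their Date entries.
Rows 1 and 3 agree on Date; apply Date→CustID and equate their CustID entries.
Row 2 is now all distinguished symbols — the join is lossless.

Yes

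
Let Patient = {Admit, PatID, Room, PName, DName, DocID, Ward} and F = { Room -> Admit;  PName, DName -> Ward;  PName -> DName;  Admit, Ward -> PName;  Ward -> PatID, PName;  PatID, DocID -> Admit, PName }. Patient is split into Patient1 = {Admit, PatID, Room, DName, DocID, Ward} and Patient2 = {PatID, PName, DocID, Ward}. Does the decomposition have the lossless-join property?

Common attributes: Patient1 ∩ Patient2 = {PatID, DocID, Ward}.
Closure of {PatID, DocID, Ward}: Ward → PatID, PName applies, adding PName; PatID, DocID → Admit, PName applies, adding Admit; PName → DName applies, adding DName. So (PatID, DocID, Ward)⁺ = {Admit, PatID, PName, DName, DocID, Ward}.
This closure contains every attribute of Patient2, so Patient1 ∩ Patient2 → Patient2. The join is lossless.

Yes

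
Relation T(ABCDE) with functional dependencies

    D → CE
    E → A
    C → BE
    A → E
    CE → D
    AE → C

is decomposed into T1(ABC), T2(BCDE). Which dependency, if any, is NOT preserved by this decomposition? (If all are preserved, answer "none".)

D → CE lies within T2.
E → A: restricted closure across fragments reaches A.
C → BE lies within T2.
A → E: restricted closure across fragments reaches E.
CE → D lies within T2.
AE → C: restricted closure across fragments reaches C.
Every dependency is enforceable on the fragments, so the decomposition is dependency-preserving.

none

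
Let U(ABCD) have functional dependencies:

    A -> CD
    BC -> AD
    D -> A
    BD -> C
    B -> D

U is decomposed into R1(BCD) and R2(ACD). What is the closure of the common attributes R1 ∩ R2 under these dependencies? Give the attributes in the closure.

ACD

R1 ∩ R2 = {CD}.
D → A applies, adding A
Closure: {ACD}.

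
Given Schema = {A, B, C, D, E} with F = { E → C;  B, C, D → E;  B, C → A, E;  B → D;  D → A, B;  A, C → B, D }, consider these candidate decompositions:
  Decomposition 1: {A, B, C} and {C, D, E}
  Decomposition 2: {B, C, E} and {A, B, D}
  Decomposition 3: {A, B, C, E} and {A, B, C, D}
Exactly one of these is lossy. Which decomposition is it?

Decomposition 1: common = {C}, closure = {C} → lossy.
Decomposition 2: common = {B}, closure = {A, B, D} → lossless.
Decomposition 3: common = {A, B, C}, closure = {A, B, C, D, E} → lossless.

Decomposition 1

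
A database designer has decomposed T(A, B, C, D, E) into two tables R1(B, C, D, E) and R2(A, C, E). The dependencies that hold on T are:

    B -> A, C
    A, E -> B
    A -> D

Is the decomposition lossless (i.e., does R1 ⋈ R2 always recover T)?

No

Common attributes: R1 ∩ R2 = {C, E}.
No dependency enlarges {C, E}, so (C, E)⁺ = {C, E}.
The closure contains neither all of R1 = {B, C, D, E} nor all of R2 = {A, C, E}, so the common attributes are not a superkey of either fragment. The join is lossy.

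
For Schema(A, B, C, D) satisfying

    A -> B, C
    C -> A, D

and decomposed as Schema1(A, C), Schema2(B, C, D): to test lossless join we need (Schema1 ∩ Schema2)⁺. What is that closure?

A, B, C, D

Schema1 ∩ Schema2 = {C}.
C → A, D applies, adding A, D
A → B, C applies, adding B
Closure: {A, B, C, D}.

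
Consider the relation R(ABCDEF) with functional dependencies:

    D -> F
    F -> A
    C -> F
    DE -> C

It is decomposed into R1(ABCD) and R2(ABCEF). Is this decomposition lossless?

No

Common attributes: R1 ∩ R2 = {ABC}.
Closure of {ABC}: C → F applies, adding F. So (ABC)⁺ = {ABCF}.
The closure contains neither all of R1 = {ABCD} nor all of R2 = {ABCEF}, so the common attributes are not a superkey of either fragment. The join is lossy.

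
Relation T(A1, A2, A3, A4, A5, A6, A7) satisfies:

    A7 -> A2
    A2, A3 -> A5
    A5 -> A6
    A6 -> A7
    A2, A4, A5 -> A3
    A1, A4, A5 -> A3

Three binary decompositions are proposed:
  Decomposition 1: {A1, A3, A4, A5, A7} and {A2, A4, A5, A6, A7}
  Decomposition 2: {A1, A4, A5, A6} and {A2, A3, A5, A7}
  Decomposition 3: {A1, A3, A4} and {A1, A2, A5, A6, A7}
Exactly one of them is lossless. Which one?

Decomposition 1

Decomposition 1: common = {A4, A5, A7}, closure = {A2, A3, A4, A5, A6, A7} → lossless.
Decomposition 2: common = {A5}, closure = {A2, A5, A6, A7} → lossy.
Decomposition 3: common = {A1}, closure = {A1} → lossy.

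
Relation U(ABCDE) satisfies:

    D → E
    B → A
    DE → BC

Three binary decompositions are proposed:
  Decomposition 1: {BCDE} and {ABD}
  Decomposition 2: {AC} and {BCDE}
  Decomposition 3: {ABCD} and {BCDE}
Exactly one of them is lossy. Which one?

Decomposition 1: common = {BD}, closure = {ABCDE} → lossless.
Decomposition 2: common = {C}, closure = {C} → lossy.
Decomposition 3: common = {BCD}, closure = {ABCDE} → lossless.

Decomposition 2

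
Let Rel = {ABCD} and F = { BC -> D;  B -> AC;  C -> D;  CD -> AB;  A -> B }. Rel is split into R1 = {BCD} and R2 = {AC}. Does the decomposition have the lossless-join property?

Yes

Common attributes: R1 ∩ R2 = {C}.
Closure of {C}: C → D applies, adding D; CD → AB applies, adding AB. So (C)⁺ = {ABCD}.
This closure contains every attribute of R1, so R1 ∩ R2 → R1. The join is lossless.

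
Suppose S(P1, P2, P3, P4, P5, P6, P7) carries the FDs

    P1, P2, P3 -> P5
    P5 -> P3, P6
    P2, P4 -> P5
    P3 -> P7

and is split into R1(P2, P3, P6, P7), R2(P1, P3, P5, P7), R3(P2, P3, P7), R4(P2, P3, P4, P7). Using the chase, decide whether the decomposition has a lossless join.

No

Chase test. Columns are P1, P2, P3, P4, P5, P6, P7; row i has aⱼ where attribute j ∈ Ri, else bᵢⱼ.
Initial tableau (one row per fragment):
  row 1: b11 a2 a3 b14 b15 a6 a7
  row 2: a1 b22 a3 b24 a5 b26 a7
  row 3: b31 a2 a3 b34 b35 b36 a7
  row 4: b41 a2 a3 a4 b45 b46 a7
No row becomes fully distinguished — the join is lossy.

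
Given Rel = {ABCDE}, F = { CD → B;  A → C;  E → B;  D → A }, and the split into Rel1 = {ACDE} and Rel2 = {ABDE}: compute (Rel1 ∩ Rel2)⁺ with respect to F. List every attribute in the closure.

Rel1 ∩ Rel2 = {ADE}.
A → C applies, adding C
E → B applies, adding B
Closure: {ABCDE}.

ABCDE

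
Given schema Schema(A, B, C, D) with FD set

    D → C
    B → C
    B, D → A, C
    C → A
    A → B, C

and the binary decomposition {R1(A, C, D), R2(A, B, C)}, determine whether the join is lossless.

Common attributes: R1 ∩ R2 = {A, C}.
Closure of {A, C}: A → B, C applies, adding B. So (A, C)⁺ = {A, B, C}.
This closure contains every attribute of R2, so R1 ∩ R2 → R2. The join is lossless.

Yes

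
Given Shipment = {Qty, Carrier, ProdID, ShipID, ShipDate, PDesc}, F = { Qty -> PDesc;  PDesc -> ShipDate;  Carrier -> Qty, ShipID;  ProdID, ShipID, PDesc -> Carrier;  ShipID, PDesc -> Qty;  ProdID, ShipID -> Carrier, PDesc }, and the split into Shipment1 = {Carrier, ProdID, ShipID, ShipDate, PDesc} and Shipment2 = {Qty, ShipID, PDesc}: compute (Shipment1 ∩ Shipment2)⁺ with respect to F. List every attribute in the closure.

Qty, ShipID, ShipDate, PDesc

Shipment1 ∩ Shipment2 = {ShipID, PDesc}.
PDesc → ShipDate applies, adding ShipDate
ShipID, PDesc → Qty applies, adding Qty
Closure: {Qty, ShipID, ShipDate, PDesc}.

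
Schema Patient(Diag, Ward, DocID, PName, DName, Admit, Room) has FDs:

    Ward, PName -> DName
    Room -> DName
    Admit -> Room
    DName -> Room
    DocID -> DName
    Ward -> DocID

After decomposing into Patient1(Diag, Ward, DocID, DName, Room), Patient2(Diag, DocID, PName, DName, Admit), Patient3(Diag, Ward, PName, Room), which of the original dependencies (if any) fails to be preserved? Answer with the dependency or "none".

Ward, PName → DName: restricted closure across fragments reaches DName.
Room → DName lies within Patient1.
Admit → Room: restricted closure across fragments reaches Room.
DName → Room lies within Patient1.
DocID → DName lies within Patient1.
Ward → DocID lies within Patient1.
Every dependency is enforceable on the fragments, so the decomposition is dependency-preserving.

none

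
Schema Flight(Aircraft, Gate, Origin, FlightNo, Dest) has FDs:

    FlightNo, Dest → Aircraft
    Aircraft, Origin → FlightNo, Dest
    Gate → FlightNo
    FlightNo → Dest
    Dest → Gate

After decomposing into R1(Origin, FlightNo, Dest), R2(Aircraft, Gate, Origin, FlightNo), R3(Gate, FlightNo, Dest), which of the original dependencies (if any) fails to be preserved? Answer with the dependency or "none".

none

FlightNo, Dest → Aircraft: restricted closure across fragments reaches Aircraft.
Aircraft, Origin → FlightNo, Dest: restricted closure across fragments reaches FlightNo, Dest.
Gate → FlightNo lies within R2.
FlightNo → Dest lies within R1.
Dest → Gate lies within R3.
Every dependency is enforceable on the fragments, so the decomposition is dependency-preserving.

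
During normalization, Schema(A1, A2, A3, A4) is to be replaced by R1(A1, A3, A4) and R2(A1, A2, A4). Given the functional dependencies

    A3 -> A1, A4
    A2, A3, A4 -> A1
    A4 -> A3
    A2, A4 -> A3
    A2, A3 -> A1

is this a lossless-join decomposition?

Common attributes: R1 ∩ R2 = {A1, A4}.
Closure of {A1, A4}: A4 → A3 applies, adding A3. So (A1, A4)⁺ = {A1, A3, A4}.
This closure contains every attribute of R1, so R1 ∩ R2 → R1. The join is lossless.

Yes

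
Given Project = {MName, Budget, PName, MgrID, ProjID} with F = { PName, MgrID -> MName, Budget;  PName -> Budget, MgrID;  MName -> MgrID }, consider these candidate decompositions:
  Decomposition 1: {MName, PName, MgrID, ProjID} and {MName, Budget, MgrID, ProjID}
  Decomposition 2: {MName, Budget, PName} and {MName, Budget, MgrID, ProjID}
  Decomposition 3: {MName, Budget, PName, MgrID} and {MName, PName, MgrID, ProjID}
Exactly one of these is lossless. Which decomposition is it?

Decomposition 3

Decomposition 1: common = {MName, MgrID, ProjID}, closure = {MName, MgrID, ProjID} → lossy.
Decomposition 2: common = {MName, Budget}, closure = {MName, Budget, MgrID} → lossy.
Decomposition 3: common = {MName, PName, MgrID}, closure = {MName, Budget, PName, MgrID} → lossless.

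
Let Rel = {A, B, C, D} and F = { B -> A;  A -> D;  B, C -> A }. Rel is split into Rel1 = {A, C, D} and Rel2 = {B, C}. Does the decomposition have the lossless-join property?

No

Common attributes: Rel1 ∩ Rel2 = {C}.
No dependency enlarges {C}, so (C)⁺ = {C}.
The closure contains neither all of Rel1 = {A, C, D} nor all of Rel2 = {B, C}, so the common attributes are not a superkey of either fragment. The join is lossy.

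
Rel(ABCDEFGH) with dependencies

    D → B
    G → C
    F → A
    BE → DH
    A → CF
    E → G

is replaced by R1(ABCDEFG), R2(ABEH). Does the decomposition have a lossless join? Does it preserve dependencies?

Lossless test: (ABE)⁺ = {ABCDEFGH}, which contains all of one fragment — lossless.
Dependency preservation: BE → DH is not contained in any single fragment, but the restricted closure of its left-hand side across the fragments still reaches the right-hand side; the remaining FDs each lie inside some fragment. All dependencies are preserved.

lossless and dependency-preserving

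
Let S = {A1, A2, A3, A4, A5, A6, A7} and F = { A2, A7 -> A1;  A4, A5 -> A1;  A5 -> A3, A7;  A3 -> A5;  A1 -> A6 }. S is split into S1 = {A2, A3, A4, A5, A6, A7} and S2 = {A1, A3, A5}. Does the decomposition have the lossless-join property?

No

Common attributes: S1 ∩ S2 = {A3, A5}.
Closure of {A3, A5}: A5 → A3, A7 applies, adding A7. So (A3, A5)⁺ = {A3, A5, A7}.
The closure contains neither all of S1 = {A2, A3, A4, A5, A6, A7} nor all of S2 = {A1, A3, A5}, so the common attributes are not a superkey of either fragment. The join is lossy.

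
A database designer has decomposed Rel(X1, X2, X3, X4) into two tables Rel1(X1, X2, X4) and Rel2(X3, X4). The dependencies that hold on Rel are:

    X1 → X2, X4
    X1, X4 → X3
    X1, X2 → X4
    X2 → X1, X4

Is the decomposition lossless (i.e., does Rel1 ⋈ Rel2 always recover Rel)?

Common attributes: Rel1 ∩ Rel2 = {X4}.
No dependency enlarges {X4}, so (X4)⁺ = {X4}.
The closure contains neither all of Rel1 = {X1, X2, X4} nor all of Rel2 = {X3, X4}, so the common attributes are not a superkey of either fragment. The join is lossy.

No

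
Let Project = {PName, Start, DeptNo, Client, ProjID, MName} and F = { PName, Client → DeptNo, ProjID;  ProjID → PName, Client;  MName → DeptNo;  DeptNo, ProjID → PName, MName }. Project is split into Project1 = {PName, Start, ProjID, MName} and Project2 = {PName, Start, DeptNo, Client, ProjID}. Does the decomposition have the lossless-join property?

Yes

Common attributes: Project1 ∩ Project2 = {PName, Start, ProjID}.
Closure of {PName, Start, ProjID}: ProjID → PName, Client applies, adding Client; PName, Client → DeptNo, ProjID applies, adding DeptNo; DeptNo, ProjID → PName, MName applies, adding MName. So (PName, Start, ProjID)⁺ = {PName, Start, DeptNo, Client, ProjID, MName}.
This closure contains every attribute of Project1, so Project1 ∩ Project2 → Project1. The join is lossless.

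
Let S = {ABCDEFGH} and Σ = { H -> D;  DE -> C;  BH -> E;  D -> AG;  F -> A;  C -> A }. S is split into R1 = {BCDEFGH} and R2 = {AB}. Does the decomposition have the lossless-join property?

No

Common attributes: R1 ∩ R2 = {B}.
No dependency enlarges {B}, so (B)⁺ = {B}.
The closure contains neither all of R1 = {BCDEFGH} nor all of R2 = {AB}, so the common attributes are not a superkey of either fragment. The join is lossy.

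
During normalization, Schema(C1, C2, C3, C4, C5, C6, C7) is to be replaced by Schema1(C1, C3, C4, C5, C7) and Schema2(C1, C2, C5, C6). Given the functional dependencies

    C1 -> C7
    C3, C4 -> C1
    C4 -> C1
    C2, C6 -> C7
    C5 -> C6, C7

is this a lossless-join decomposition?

No

Common attributes: Schema1 ∩ Schema2 = {C1, C5}.
Closure of {C1, C5}: C1 → C7 applies, adding C7; C5 → C6, C7 applies, adding C6. So (C1, C5)⁺ = {C1, C5, C6, C7}.
The closure contains neither all of Schema1 = {C1, C3, C4, C5, C7} nor all of Schema2 = {C1, C2, C5, C6}, so the common attributes are not a superkey of either fragment. The join is lossy.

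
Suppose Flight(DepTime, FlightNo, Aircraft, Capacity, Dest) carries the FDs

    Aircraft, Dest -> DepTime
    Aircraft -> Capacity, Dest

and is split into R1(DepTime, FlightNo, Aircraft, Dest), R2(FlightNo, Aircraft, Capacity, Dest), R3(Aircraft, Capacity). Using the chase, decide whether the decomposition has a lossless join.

Chase test. Columns are DepTime, FlightNo, Aircraft, Capacity, Dest; row i has aⱼ where attribute j ∈ Ri, else bᵢⱼ.
Initial tableau (one row per fragment):
  row 1: a1 a2 a3 b14 a5
  row 2: b21 a2 a3 a4 a5
  row 3: b31 b32 a3 a4 b35
Rows 1 and 2 agree on Aircraft, Dest; apply Aircraft, Dest→DepTime and equate their DepTime entries.
Rows 1 and 2 agree on Aircraft; apply Aircraft→Capacity, Dest and equate their Capacity, Dest entries.
Rows 1 and 3 agree on Aircraft; apply Aircraft→Capacity, Dest and equate their Capacity, Dest entries.
Rows 1 and 3 agree on Aircraft, Dest; apply Aircraft, Dest→DepTime and equate their DepTime entries.
Row 1 is now all distinguished symbols — the join is lossless.

Yes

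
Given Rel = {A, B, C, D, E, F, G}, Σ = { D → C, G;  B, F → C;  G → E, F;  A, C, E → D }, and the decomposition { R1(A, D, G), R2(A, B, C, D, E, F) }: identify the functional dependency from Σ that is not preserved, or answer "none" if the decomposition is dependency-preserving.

G → E, F

Check G → E, F: no single fragment contains all of {E, F, G}, and the restricted closure of {G} across the fragments never reaches {E, F}.
D → C, G is preserved.
B, F → C is preserved.
A, C, E → D is preserved.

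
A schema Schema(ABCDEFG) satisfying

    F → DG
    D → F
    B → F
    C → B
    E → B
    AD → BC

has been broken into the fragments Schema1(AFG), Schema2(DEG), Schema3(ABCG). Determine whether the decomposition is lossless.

No

Chase test. Columns are ABCDEFG; row i has aⱼ where attribute j ∈ Schemai, else bᵢⱼ.
Initial tableau (one row per fragment):
  row 1: a1 b12 b13 b14 b15 a6 a7
  row 2: b21 b22 b23 a4 a5 b26 a7
  row 3: a1 a2 a3 b34 b35 b36 a7
No row becomes fully distinguished — the join is lossy.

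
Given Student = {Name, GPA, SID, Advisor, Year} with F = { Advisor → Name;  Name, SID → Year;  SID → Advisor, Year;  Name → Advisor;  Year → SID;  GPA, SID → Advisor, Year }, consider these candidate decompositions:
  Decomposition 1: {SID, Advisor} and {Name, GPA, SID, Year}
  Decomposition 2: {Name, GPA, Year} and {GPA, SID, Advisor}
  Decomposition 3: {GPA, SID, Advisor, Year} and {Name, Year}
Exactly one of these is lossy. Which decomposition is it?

Decomposition 2

Decomposition 1: common = {SID}, closure = {Name, SID, Advisor, Year} → lossless.
Decomposition 2: common = {GPA}, closure = {GPA} → lossy.
Decomposition 3: common = {Year}, closure = {Name, SID, Advisor, Year} → lossless.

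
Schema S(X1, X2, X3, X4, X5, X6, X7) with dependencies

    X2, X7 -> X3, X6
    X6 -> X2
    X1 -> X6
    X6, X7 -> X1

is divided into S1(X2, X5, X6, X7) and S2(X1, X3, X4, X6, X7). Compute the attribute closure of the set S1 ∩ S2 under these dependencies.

S1 ∩ S2 = {X6, X7}.
X6 → X2 applies, adding X2
X6, X7 → X1 applies, adding X1
X2, X7 → X3, X6 applies, adding X3
Closure: {X1, X2, X3, X6, X7}.

X1, X2, X3, X6, X7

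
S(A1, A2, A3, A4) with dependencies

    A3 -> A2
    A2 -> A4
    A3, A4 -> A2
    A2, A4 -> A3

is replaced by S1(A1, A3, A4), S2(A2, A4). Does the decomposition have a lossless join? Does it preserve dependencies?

Lossless test: (A4)⁺ = {A4}, which is a superkey of neither fragment — lossy.
Dependency preservation: the restricted closure of {A3} across the fragments never reaches {A2}, so A3 → A2 cannot be enforced without a join — not preserved.

lossy and not dependency-preserving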